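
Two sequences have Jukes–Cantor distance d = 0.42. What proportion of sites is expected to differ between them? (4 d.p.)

p = (3/4)(1 − e^(−4d/3)) = 0.75 × (1 − e^(-0.56)) = 0.75 × (1 − 0.571209) = 0.321593.

0.3216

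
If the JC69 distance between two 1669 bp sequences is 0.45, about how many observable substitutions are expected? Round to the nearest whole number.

Invert JC69: p = (3/4)(1 − e^(−4d/3)) = 0.75 × (1 − e^(-0.6)) = 0.75 × (1 − 0.548812) = 0.338391.
Expected differing sites = pL ≈ 0.338391 × 1669 = 564.774579 ≈ 565.

565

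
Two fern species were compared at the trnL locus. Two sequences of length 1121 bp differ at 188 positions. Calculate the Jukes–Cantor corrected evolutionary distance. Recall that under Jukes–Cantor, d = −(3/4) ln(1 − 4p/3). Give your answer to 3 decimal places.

0.190

p = 188/1121 ≈ 0.167707.
d = −(3/4) ln(1 − 4p/3) = −0.75 ln(1 − 0.223609) = −0.75 ln(0.776391)
  = −0.75 × (-0.253099) = 0.189824 substitutions/site.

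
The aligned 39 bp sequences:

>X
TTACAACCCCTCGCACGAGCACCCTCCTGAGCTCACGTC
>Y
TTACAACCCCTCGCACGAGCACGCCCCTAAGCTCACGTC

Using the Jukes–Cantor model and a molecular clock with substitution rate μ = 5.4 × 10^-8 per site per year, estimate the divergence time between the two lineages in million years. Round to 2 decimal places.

0.75

The sequences differ at 3 of 39 sites (23, 25, 29), so p = 3/39 ≈ 0.076923.
d = −(3/4) ln(1 − 4p/3) = −0.75 ln(1 − 0.102564) = −0.75 ln(0.897436)
  = −0.75 × (-0.108213) = 0.081160 substitutions/site.
Under a molecular clock d = 2μt, so t = d/(2μ) = 0.081160 / (2 × 5.4 × 10^-8) = 0.75 million years.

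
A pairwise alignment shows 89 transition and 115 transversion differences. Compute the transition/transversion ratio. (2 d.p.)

R = 89/115 = 0.773913… ≈ 0.77 (to 2 d.p.).

0.77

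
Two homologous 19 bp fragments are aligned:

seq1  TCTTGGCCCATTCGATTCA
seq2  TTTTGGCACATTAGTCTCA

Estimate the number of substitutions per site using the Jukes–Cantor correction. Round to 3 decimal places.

The sequences differ at 5 of 19 sites (2, 8, 13, 15, 16), so p = 5/19 ≈ 0.263158.
d = −(3/4) ln(1 − 4p/3) = −0.75 ln(1 − 0.350877) = −0.75 ln(0.649123)
  = −0.75 × (-0.432133) = 0.324100 substitutions/site.

0.324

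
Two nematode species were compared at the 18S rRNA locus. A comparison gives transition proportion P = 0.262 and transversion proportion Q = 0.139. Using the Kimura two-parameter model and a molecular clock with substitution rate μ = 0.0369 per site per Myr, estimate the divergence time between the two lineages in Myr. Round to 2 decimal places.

8.47

Under the Kimura two-parameter model, d = −½ ln(1 − 2P − Q) − ¼ ln(1 − 2Q).
1 − 2P − Q = 0.337, giving −½ ln(0.337) = 0.543836.
1 − 2Q = 0.722, giving −¼ ln(0.722) = 0.081433.
d = 0.543836 + 0.081433 = 0.625269.
Under a molecular clock d = 2μt, so t = d/(2μ) = 0.625269 / (2 × 0.0369) = 8.47 Myr.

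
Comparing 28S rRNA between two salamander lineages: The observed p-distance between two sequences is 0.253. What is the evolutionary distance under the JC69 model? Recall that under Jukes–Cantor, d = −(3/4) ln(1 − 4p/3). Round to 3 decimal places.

d = −(3/4) ln(1 − 4p/3) = −0.75 ln(1 − 0.337333) = −0.75 ln(0.662667)
  = −0.75 × (-0.411483) = 0.308612 substitutions/site.

0.309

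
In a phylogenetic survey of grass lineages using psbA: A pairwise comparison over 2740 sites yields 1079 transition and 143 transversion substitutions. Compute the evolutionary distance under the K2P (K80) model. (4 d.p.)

0.9432

P = 1079/2740 ≈ 0.393796 and Q = 143/2740 ≈ 0.05219.
Under the Kimura two-parameter model, d = −½ ln(1 − 2P − Q) − ¼ ln(1 − 2Q).
1 − 2P − Q = 0.160218, giving −½ ln(0.160218) = 0.915610.
1 − 2Q = 0.89562, giving −¼ ln(0.89562) = 0.027560.
d = 0.915610 + 0.027560 = 0.943170.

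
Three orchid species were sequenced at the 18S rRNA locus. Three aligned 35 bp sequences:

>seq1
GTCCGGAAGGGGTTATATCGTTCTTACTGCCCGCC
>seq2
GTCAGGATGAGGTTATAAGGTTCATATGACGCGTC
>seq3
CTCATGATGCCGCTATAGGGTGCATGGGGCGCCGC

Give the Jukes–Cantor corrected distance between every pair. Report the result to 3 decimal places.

seq1–seq2: 11/35 sites differ → p ≈ 0.314286, d = −0.75 ln(1 − 0.419048) = 0.407315 ≈ 0.407.
seq1–seq3: 17/35 sites differ → p ≈ 0.485714, d = −0.75 ln(1 − 0.647619) = 0.782282 ≈ 0.782.
seq2–seq3: 12/35 sites differ → p ≈ 0.342857, d = −0.75 ln(1 − 0.457143) = 0.458182 ≈ 0.458.

d(seq1,seq2) = 0.407, d(seq1,seq3) = 0.782, d(seq2,seq3) = 0.458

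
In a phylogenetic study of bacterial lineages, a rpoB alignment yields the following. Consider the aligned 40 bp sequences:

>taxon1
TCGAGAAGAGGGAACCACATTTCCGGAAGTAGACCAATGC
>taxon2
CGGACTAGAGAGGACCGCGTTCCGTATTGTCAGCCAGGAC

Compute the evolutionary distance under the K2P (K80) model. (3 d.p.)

0.895

Of 40 sites, 11 differences are transitions and 9 are transversions, so P = 11/40 = 0.275 and Q = 9/40 = 0.225.
Under the Kimura two-parameter model, d = −½ ln(1 − 2P − Q) − ¼ ln(1 − 2Q).
1 − 2P − Q = 0.225, giving −½ ln(0.225) = 0.745827.
1 − 2Q = 0.55, giving −¼ ln(0.55) = 0.149459.
d = 0.745827 + 0.149459 = 0.895286.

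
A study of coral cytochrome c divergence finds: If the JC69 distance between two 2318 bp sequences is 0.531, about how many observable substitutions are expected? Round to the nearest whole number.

882

Invert JC69: p = (3/4)(1 − e^(−4d/3)) = 0.75 × (1 − e^(-0.708)) = 0.75 × (1 − 0.492628) = 0.380529.
Expected differing sites = pL ≈ 0.380529 × 2318 = 882.066222 ≈ 882.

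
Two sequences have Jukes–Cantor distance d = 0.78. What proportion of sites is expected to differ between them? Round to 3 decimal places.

0.485

p = (3/4)(1 − e^(−4d/3)) = 0.75 × (1 − e^(-1.04)) = 0.75 × (1 − 0.353455) = 0.484909.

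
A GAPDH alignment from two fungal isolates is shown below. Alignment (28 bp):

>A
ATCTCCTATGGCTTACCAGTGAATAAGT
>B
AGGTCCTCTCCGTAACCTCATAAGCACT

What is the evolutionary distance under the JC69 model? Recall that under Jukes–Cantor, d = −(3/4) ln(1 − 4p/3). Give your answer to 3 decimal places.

0.824

The sequences differ at 14 of 28 sites, so p = 14/28 = 0.5.
d = −(3/4) ln(1 − 4p/3) = −0.75 ln(1 − 0.666667) = −0.75 ln(0.333333)
  = −0.75 × (-1.098613) = 0.823960 substitutions/site.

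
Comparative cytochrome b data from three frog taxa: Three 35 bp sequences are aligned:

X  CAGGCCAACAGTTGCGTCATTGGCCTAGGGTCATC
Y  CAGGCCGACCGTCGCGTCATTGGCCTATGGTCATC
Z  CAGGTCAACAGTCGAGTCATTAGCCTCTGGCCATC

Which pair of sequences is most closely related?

X–Y: 4/35 differ, p = 0.114, d = 0.124.
X–Z: 7/35 differ, p = 0.200, d = 0.233.
Y–Z: 7/35 differ, p = 0.200, d = 0.233.
The smallest distance is between X and Y.

X and Y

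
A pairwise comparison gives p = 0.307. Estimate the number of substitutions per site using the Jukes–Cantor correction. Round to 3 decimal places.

d = −(3/4) ln(1 − 4p/3) = −0.75 ln(1 − 0.409333) = −0.75 ln(0.590667)
  = −0.75 × (-0.526503) = 0.394877 substitutions/site.

0.395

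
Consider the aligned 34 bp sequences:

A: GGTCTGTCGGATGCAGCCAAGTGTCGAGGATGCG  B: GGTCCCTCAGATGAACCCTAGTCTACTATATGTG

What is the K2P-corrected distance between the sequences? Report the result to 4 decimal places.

0.5350

Of 34 sites, 4 differences are transitions and 9 are transversions, so P = 4/34 ≈ 0.117647 and Q = 9/34 ≈ 0.264706.
Under the Kimura two-parameter model, d = −½ ln(1 − 2P − Q) − ¼ ln(1 − 2Q).
1 − 2P − Q = 0.5, giving −½ ln(0.5) = 0.346574.
1 − 2Q = 0.470588, giving −¼ ln(0.470588) = 0.188443.
d = 0.346574 + 0.188443 = 0.535017.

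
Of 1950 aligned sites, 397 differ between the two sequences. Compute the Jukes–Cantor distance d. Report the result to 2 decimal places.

0.24

p = 397/1950 ≈ 0.20359.
d = −(3/4) ln(1 − 4p/3) = −0.75 ln(1 − 0.271453) = −0.75 ln(0.728547)
  = −0.75 × (-0.316703) = 0.237527 substitutions/site.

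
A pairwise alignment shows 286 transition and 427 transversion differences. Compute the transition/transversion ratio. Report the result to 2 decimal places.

R = 286/427 = 0.669789… ≈ 0.67 (to 2 d.p.).

0.67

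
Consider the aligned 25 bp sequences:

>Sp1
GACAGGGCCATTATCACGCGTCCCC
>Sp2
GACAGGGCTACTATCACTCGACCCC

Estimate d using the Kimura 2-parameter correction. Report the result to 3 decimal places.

Of 25 sites, 2 differences are transitions and 2 are transversions, so P = 2/25 = 0.08 and Q = 2/25 = 0.08.
Under the Kimura two-parameter model, d = −½ ln(1 − 2P − Q) − ¼ ln(1 − 2Q).
1 − 2P − Q = 0.76, giving −½ ln(0.76) = 0.137218.
1 − 2Q = 0.84, giving −¼ ln(0.84) = 0.043588.
d = 0.137218 + 0.043588 = 0.180806.

0.181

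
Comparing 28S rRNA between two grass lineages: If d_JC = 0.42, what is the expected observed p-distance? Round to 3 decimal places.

p = (3/4)(1 − e^(−4d/3)) = 0.75 × (1 − e^(-0.56)) = 0.75 × (1 − 0.571209) = 0.321593.

0.322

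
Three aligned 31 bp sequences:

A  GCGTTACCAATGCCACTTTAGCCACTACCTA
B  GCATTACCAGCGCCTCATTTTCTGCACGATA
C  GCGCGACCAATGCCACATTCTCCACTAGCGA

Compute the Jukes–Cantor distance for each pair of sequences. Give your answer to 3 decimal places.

A–B: 13/31 sites differ → p ≈ 0.419355, d = −0.75 ln(1 − 0.55914) = 0.614271 ≈ 0.614.
A–C: 7/31 sites differ → p ≈ 0.225806, d = −0.75 ln(1 − 0.301075) = 0.268659 ≈ 0.269.
B–C: 13/31 sites differ → p ≈ 0.419355, d = −0.75 ln(1 − 0.55914) = 0.614271 ≈ 0.614.

d(A,B) = 0.614, d(A,C) = 0.269, d(B,C) = 0.614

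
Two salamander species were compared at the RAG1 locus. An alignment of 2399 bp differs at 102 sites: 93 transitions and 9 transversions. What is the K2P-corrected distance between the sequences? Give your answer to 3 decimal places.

0.044

P = 93/2399 ≈ 0.038766 and Q = 9/2399 ≈ 0.003752.
Under the Kimura two-parameter model, d = −½ ln(1 − 2P − Q) − ¼ ln(1 − 2Q).
1 − 2P − Q = 0.918716, giving −½ ln(0.918716) = 0.042389.
1 − 2Q = 0.992496, giving −¼ ln(0.992496) = 0.001883.
d = 0.042389 + 0.001883 = 0.044272.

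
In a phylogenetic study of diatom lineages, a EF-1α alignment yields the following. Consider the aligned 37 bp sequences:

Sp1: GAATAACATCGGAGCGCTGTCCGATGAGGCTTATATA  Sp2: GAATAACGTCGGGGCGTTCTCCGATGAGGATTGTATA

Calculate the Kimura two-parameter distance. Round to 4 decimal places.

0.1861

Of 37 sites, 4 differences are transitions and 2 are transversions, so P = 4/37 ≈ 0.108108 and Q = 2/37 ≈ 0.054054.
Under the Kimura two-parameter model, d = −½ ln(1 − 2P − Q) − ¼ ln(1 − 2Q).
1 − 2P − Q = 0.72973, giving −½ ln(0.72973) = 0.157540.
1 − 2Q = 0.891892, giving −¼ ln(0.891892) = 0.028603.
d = 0.157540 + 0.028603 = 0.186143.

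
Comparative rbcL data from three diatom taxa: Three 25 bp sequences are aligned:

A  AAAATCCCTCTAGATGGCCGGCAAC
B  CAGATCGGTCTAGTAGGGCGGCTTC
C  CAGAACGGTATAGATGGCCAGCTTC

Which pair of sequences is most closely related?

A–B: 9/25 differ, p = 0.360, d = 0.490.
A–C: 9/25 differ, p = 0.360, d = 0.490.
B–C: 6/25 differ, p = 0.240, d = 0.289.
The smallest distance is between B and C.

B and C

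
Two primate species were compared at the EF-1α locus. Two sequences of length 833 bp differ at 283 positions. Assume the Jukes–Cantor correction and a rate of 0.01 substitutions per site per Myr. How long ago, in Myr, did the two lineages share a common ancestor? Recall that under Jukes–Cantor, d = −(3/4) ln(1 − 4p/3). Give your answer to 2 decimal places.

22.62

p = 283/833 ≈ 0.339736.
d = −(3/4) ln(1 − 4p/3) = −0.75 ln(1 − 0.452981) = −0.75 ln(0.547019)
  = −0.75 × (-0.603272) = 0.452454 substitutions/site.
Under a molecular clock d = 2μt, so t = d/(2μ) = 0.452454 / (2 × 0.01) = 22.62 Myr.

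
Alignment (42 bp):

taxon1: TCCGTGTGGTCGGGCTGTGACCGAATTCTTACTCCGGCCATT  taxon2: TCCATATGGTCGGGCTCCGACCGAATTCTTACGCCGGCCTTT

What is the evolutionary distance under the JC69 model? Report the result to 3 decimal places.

0.158

The sequences differ at 6 of 42 sites (4, 6, 17, 18, 33, 40), so p = 6/42 ≈ 0.142857.
d = −(3/4) ln(1 − 4p/3) = −0.75 ln(1 − 0.190476) = −0.75 ln(0.809524)
  = −0.75 × (-0.211309) = 0.158482 substitutions/site.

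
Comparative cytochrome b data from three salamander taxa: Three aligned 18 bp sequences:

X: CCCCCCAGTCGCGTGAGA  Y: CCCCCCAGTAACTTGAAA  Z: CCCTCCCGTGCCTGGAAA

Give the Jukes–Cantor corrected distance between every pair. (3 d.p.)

X–Y: 4/18 sites differ → p ≈ 0.222222, d = −0.75 ln(1 − 0.296296) = 0.263548 ≈ 0.264.
X–Z: 7/18 sites differ → p ≈ 0.388889, d = −0.75 ln(1 − 0.518519) = 0.548166 ≈ 0.548.
Y–Z: 5/18 sites differ → p ≈ 0.277778, d = −0.75 ln(1 − 0.370371) = 0.346968 ≈ 0.347.

d(X,Y) = 0.264, d(X,Z) = 0.548, d(Y,Z) = 0.347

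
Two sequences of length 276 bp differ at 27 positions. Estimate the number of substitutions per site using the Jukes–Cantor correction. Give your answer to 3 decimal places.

p = 27/276 ≈ 0.097826.
d = −(3/4) ln(1 − 4p/3) = −0.75 ln(1 − 0.130435) = −0.75 ln(0.869565)
  = −0.75 × (-0.139762) = 0.104822 substitutions/site.

0.105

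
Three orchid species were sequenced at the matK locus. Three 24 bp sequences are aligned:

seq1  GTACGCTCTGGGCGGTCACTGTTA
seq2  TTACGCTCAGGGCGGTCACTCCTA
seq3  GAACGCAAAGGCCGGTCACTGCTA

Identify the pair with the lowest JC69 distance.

seq1 and seq2

seq1–seq2: 4/24 differ, p = 0.167, d = 0.188.
seq1–seq3: 6/24 differ, p = 0.250, d = 0.304.
seq2–seq3: 6/24 differ, p = 0.250, d = 0.304.
The smallest distance is between seq1 and seq2.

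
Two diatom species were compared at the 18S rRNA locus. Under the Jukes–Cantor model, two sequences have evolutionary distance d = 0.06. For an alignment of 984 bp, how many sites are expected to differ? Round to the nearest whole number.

Invert JC69: p = (3/4)(1 − e^(−4d/3)) = 0.75 × (1 − e^(-0.08)) = 0.75 × (1 − 0.923116) = 0.057663.
Expected differing sites = pL ≈ 0.057663 × 984 = 56.740392 ≈ 57.

57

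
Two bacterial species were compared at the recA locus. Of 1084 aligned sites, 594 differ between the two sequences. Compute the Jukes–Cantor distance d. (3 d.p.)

0.984

p = 594/1084 ≈ 0.54797.
d = −(3/4) ln(1 − 4p/3) = −0.75 ln(1 − 0.730627) = −0.75 ln(0.269373)
  = −0.75 × (-1.311658) = 0.983744 substitutions/site.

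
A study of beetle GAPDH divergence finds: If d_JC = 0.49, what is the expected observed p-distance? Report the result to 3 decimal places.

0.360

p = (3/4)(1 − e^(−4d/3)) = 0.75 × (1 − e^(-0.653333)) = 0.75 × (1 − 0.520309) = 0.359768.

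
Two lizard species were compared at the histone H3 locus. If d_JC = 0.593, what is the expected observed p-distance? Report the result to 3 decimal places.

p = (3/4)(1 − e^(−4d/3)) = 0.75 × (1 − e^(-0.790667)) = 0.75 × (1 − 0.453542) = 0.409844.

0.410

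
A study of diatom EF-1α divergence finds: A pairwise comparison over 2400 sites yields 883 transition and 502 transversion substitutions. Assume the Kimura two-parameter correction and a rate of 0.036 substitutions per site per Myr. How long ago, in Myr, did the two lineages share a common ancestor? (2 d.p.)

P = 883/2400 ≈ 0.367917 and Q = 502/2400 ≈ 0.209167.
Under the Kimura two-parameter model, d = −½ ln(1 − 2P − Q) − ¼ ln(1 − 2Q).
1 − 2P − Q = 0.054999, giving −½ ln(0.054999) = 1.450220.
1 − 2Q = 0.581666, giving −¼ ln(0.581666) = 0.135465.
d = 1.450220 + 0.135465 = 1.585685.
Under a molecular clock d = 2μt, so t = d/(2μ) = 1.585685 / (2 × 0.036) = 22.02 Myr.

22.02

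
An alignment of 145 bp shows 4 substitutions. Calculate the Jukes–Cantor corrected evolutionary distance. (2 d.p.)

0.03

p = 4/145 ≈ 0.027586.
d = −(3/4) ln(1 − 4p/3) = −0.75 ln(1 − 0.036781) = −0.75 ln(0.963219)
  = −0.75 × (-0.037474) = 0.028106 substitutions/site.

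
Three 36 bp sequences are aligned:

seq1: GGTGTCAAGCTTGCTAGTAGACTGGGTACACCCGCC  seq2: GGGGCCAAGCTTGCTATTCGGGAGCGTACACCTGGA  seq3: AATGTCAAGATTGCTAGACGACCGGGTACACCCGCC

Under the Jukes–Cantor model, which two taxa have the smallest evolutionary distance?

seq1–seq2: 11/36 differ, p = 0.306, d = 0.392.
seq1–seq3: 6/36 differ, p = 0.167, d = 0.188.
seq2–seq3: 14/36 differ, p = 0.389, d = 0.548.
The smallest distance is between seq1 and seq3.

seq1 and seq3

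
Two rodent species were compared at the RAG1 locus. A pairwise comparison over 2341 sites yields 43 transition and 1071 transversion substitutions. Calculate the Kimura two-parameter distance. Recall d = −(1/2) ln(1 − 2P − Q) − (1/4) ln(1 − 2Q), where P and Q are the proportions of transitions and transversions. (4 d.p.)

0.9571

P = 43/2341 ≈ 0.018368 and Q = 1071/2341 ≈ 0.457497.
Under the Kimura two-parameter model, d = −½ ln(1 − 2P − Q) − ¼ ln(1 − 2Q).
1 − 2P − Q = 0.505767, giving −½ ln(0.505767) = 0.340840.
1 − 2Q = 0.085006, giving −¼ ln(0.085006) = 0.616258.
d = 0.340840 + 0.616258 = 0.957098.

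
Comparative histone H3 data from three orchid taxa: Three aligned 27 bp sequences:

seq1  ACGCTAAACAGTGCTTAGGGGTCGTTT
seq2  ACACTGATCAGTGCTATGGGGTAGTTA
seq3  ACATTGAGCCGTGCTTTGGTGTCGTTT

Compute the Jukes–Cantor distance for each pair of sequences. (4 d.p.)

d(seq1,seq2) = 0.3181, d(seq1,seq3) = 0.3181, d(seq2,seq3) = 0.3181

seq1–seq2: 7/27 sites differ → p ≈ 0.259259, d = −0.75 ln(1 − 0.345679) = 0.318118 ≈ 0.3181.
seq1–seq3: 7/27 sites differ → p ≈ 0.259259, d = −0.75 ln(1 − 0.345679) = 0.318118 ≈ 0.3181.
seq2–seq3: 7/27 sites differ → p ≈ 0.259259, d = −0.75 ln(1 − 0.345679) = 0.318118 ≈ 0.3181.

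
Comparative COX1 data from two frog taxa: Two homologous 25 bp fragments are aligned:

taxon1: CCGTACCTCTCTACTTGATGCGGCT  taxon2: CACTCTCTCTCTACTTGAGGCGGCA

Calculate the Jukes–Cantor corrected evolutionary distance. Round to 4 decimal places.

The sequences differ at 6 of 25 sites (2, 3, 5, 6, 19, 25), so p = 6/25 = 0.24.
d = −(3/4) ln(1 − 4p/3) = −0.75 ln(1 − 0.32) = −0.75 ln(0.68)
  = −0.75 × (-0.385662) = 0.289247 substitutions/site.

0.2892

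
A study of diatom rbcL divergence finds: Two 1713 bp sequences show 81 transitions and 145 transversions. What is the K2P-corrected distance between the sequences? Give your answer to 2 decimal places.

P = 81/1713 ≈ 0.047285 and Q = 145/1713 ≈ 0.084647.
Under the Kimura two-parameter model, d = −½ ln(1 − 2P − Q) − ¼ ln(1 − 2Q).
1 − 2P − Q = 0.820783, giving −½ ln(0.820783) = 0.098748.
1 − 2Q = 0.830706, giving −¼ ln(0.830706) = 0.046370.
d = 0.098748 + 0.046370 = 0.145118.

0.15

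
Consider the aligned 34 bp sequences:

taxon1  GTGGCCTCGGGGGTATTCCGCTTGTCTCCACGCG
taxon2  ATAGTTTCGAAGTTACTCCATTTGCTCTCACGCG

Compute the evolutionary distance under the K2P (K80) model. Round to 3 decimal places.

0.805

Of 34 sites, 13 differences are transitions and 1 are transversions, so P = 13/34 ≈ 0.382353 and Q = 1/34 ≈ 0.029412.
Under the Kimura two-parameter model, d = −½ ln(1 − 2P − Q) − ¼ ln(1 − 2Q).
1 − 2P − Q = 0.205882, giving −½ ln(0.205882) = 0.790226.
1 − 2Q = 0.941176, giving −¼ ln(0.941176) = 0.015156.
d = 0.790226 + 0.015156 = 0.805382.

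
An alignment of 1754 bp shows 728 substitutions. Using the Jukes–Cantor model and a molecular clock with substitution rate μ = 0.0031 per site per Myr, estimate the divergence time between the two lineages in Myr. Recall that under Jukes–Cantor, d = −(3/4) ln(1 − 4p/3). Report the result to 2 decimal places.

97.51

p = 728/1754 ≈ 0.415051.
d = −(3/4) ln(1 − 4p/3) = −0.75 ln(1 − 0.553401) = −0.75 ln(0.446599)
  = −0.75 × (-0.806094) = 0.604571 substitutions/site.
Under a molecular clock d = 2μt, so t = d/(2μ) = 0.604571 / (2 × 0.0031) = 97.51 Myr.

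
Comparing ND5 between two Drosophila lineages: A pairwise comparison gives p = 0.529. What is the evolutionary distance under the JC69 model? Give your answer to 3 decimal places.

0.916

d = −(3/4) ln(1 − 4p/3) = −0.75 ln(1 − 0.705333) = −0.75 ln(0.294667)
  = −0.75 × (-1.221909) = 0.916432 substitutions/site.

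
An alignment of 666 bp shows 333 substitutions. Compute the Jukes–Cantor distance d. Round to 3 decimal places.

p = 333/666 = 0.5.
d = −(3/4) ln(1 − 4p/3) = −0.75 ln(1 − 0.666667) = −0.75 ln(0.333333)
  = −0.75 × (-1.098613) = 0.823960 substitutions/site.

0.824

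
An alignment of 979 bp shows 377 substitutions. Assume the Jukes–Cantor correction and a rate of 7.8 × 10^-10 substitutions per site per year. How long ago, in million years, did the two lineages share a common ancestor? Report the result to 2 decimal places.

346.35

p = 377/979 ≈ 0.385087.
d = −(3/4) ln(1 − 4p/3) = −0.75 ln(1 − 0.513449) = −0.75 ln(0.486551)
  = −0.75 × (-0.720414) = 0.540311 substitutions/site.
Under a molecular clock d = 2μt, so t = d/(2μ) = 0.540311 / (2 × 7.8 × 10^-10) = 346.35 million years.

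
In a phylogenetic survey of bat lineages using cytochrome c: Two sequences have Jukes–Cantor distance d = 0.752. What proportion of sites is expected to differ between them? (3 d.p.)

p = (3/4)(1 − e^(−4d/3)) = 0.75 × (1 − e^(-1.002667)) = 0.75 × (1 − 0.366900) = 0.474825.

0.475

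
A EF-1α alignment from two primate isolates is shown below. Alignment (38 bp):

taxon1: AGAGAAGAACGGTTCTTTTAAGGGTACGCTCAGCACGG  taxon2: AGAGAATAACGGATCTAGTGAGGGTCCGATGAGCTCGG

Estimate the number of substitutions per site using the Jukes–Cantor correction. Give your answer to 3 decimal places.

0.285

The sequences differ at 9 of 38 sites (7, 13, 17, 18, 20, 26, 29, 31, 35), so p = 9/38 ≈ 0.236842.
d = −(3/4) ln(1 − 4p/3) = −0.75 ln(1 − 0.315789) = −0.75 ln(0.684211)
  = −0.75 × (-0.379489) = 0.284617 substitutions/site.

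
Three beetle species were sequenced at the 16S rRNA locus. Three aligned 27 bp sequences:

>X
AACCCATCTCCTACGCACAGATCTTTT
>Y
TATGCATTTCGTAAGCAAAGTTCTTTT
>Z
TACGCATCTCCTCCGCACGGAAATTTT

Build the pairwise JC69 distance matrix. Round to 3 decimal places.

d(X,Y) = 0.377, d(X,Z) = 0.264, d(Y,Z) = 0.511

X–Y: 8/27 sites differ → p ≈ 0.296296, d = −0.75 ln(1 − 0.395061) = 0.376971 ≈ 0.377.
X–Z: 6/27 sites differ → p ≈ 0.222222, d = −0.75 ln(1 − 0.296296) = 0.263548 ≈ 0.264.
Y–Z: 10/27 sites differ → p ≈ 0.37037, d = −0.75 ln(1 − 0.493827) = 0.510658 ≈ 0.511.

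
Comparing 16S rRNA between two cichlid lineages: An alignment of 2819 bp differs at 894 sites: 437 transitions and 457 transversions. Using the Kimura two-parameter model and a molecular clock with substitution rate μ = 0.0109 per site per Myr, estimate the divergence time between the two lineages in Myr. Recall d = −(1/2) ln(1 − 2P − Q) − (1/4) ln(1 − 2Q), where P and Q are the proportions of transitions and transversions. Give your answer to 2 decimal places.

P = 437/2819 ≈ 0.15502 and Q = 457/2819 ≈ 0.162114.
Under the Kimura two-parameter model, d = −½ ln(1 − 2P − Q) − ¼ ln(1 − 2Q).
1 − 2P − Q = 0.527846, giving −½ ln(0.527846) = 0.319475.
1 − 2Q = 0.675772, giving −¼ ln(0.675772) = 0.097975.
d = 0.319475 + 0.097975 = 0.417450.
Under a molecular clock d = 2μt, so t = d/(2μ) = 0.417450 / (2 × 0.0109) = 19.15 Myr.

19.15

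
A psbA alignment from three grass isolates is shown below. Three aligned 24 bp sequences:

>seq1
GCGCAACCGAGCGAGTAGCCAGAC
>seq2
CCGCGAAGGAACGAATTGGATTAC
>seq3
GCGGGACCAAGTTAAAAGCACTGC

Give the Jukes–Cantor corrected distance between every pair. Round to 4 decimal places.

d(seq1,seq2) = 0.7083, d(seq1,seq3) = 0.7083, d(seq2,seq3) = 0.9607

seq1–seq2: 11/24 sites differ → p ≈ 0.458333, d = −0.75 ln(1 − 0.611111) = 0.708346 ≈ 0.7083.
seq1–seq3: 11/24 sites differ → p ≈ 0.458333, d = −0.75 ln(1 − 0.611111) = 0.708346 ≈ 0.7083.
seq2–seq3: 13/24 sites differ → p ≈ 0.541667, d = −0.75 ln(1 − 0.722223) = 0.960702 ≈ 0.9607.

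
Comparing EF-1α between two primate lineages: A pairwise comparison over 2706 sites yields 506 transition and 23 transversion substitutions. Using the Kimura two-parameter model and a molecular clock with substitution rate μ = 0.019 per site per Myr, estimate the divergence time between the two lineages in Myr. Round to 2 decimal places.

P = 506/2706 ≈ 0.186992 and Q = 23/2706 ≈ 0.0085.
Under the Kimura two-parameter model, d = −½ ln(1 − 2P − Q) − ¼ ln(1 − 2Q).
1 − 2P − Q = 0.617516, giving −½ ln(0.617516) = 0.241025.
1 − 2Q = 0.983, giving −¼ ln(0.983) = 0.004287.
d = 0.241025 + 0.004287 = 0.245312.
Under a molecular clock d = 2μt, so t = d/(2μ) = 0.245312 / (2 × 0.019) = 6.46 Myr.

6.46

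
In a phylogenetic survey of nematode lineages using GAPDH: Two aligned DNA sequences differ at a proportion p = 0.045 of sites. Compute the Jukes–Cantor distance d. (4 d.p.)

0.0464

d = −(3/4) ln(1 − 4p/3) = −0.75 ln(1 − 0.06) = −0.75 ln(0.94)
  = −0.75 × (-0.061875) = 0.046406 substitutions/site.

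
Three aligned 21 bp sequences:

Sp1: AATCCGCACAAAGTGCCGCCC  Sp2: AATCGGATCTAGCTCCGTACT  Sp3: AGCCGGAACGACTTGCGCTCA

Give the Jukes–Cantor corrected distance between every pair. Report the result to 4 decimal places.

Sp1–Sp2: 11/21 sites differ → p ≈ 0.52381, d = −0.75 ln(1 − 0.698413) = 0.899023 ≈ 0.8990.
Sp1–Sp3: 11/21 sites differ → p ≈ 0.52381, d = −0.75 ln(1 − 0.698413) = 0.899023 ≈ 0.8990.
Sp2–Sp3: 10/21 sites differ → p ≈ 0.47619, d = −0.75 ln(1 − 0.63492) = 0.755729 ≈ 0.7557.

d(Sp1,Sp2) = 0.8990, d(Sp1,Sp3) = 0.8990, d(Sp2,Sp3) = 0.7557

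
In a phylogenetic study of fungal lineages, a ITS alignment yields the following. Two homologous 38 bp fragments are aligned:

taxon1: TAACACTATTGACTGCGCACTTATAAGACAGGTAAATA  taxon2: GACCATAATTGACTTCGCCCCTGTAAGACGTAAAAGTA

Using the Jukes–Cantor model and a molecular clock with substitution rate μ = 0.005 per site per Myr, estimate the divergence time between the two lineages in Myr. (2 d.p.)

45.68

The sequences differ at 13 of 38 sites, so p = 13/38 ≈ 0.342105.
d = −(3/4) ln(1 − 4p/3) = −0.75 ln(1 − 0.45614) = −0.75 ln(0.54386)
  = −0.75 × (-0.609063) = 0.456797 substitutions/site.
Under a molecular clock d = 2μt, so t = d/(2μ) = 0.456797 / (2 × 0.005) = 45.68 Myr.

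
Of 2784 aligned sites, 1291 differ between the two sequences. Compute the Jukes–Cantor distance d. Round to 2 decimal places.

0.72

p = 1291/2784 ≈ 0.463721.
d = −(3/4) ln(1 − 4p/3) = −0.75 ln(1 − 0.618295) = −0.75 ln(0.381705)
  = −0.75 × (-0.963107) = 0.722330 substitutions/site.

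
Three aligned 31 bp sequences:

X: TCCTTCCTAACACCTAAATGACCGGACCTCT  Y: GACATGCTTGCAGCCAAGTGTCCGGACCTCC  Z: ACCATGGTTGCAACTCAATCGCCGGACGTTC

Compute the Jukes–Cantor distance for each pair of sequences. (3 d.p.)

d(X,Y) = 0.481, d(X,Z) = 0.614, d(Y,Z) = 0.481

X–Y: 11/31 sites differ → p ≈ 0.354839, d = −0.75 ln(1 − 0.473119) = 0.480585 ≈ 0.481.
X–Z: 13/31 sites differ → p ≈ 0.419355, d = −0.75 ln(1 − 0.55914) = 0.614271 ≈ 0.614.
Y–Z: 11/31 sites differ → p ≈ 0.354839, d = −0.75 ln(1 − 0.473119) = 0.480585 ≈ 0.481.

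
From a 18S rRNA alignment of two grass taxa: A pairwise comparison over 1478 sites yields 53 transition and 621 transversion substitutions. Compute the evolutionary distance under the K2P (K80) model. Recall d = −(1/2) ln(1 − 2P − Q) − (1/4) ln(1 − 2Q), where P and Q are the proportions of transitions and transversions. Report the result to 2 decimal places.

0.80

P = 53/1478 ≈ 0.035859 and Q = 621/1478 ≈ 0.420162.
Under the Kimura two-parameter model, d = −½ ln(1 − 2P − Q) − ¼ ln(1 − 2Q).
1 − 2P − Q = 0.50812, giving −½ ln(0.50812) = 0.338519.
1 − 2Q = 0.159676, giving −¼ ln(0.159676) = 0.458652.
d = 0.338519 + 0.458652 = 0.797171.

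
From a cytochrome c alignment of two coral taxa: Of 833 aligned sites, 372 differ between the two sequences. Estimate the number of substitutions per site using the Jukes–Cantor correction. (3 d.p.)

p = 372/833 ≈ 0.446579.
d = −(3/4) ln(1 − 4p/3) = −0.75 ln(1 − 0.595439) = −0.75 ln(0.404561)
  = −0.75 × (-0.904953) = 0.678715 substitutions/site.

0.679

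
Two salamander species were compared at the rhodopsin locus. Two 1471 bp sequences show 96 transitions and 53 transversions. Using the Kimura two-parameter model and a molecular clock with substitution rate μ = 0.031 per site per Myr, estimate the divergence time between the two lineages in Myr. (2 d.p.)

1.77

P = 96/1471 ≈ 0.065262 and Q = 53/1471 ≈ 0.03603.
Under the Kimura two-parameter model, d = −½ ln(1 − 2P − Q) − ¼ ln(1 − 2Q).
1 − 2P − Q = 0.833446, giving −½ ln(0.833446) = 0.091093.
1 − 2Q = 0.92794, giving −¼ ln(0.92794) = 0.018697.
d = 0.091093 + 0.018697 = 0.109790.
Under a molecular clock d = 2μt, so t = d/(2μ) = 0.109790 / (2 × 0.031) = 1.77 Myr.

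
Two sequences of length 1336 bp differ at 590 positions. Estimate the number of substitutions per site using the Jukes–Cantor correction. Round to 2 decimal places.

0.67

p = 590/1336 ≈ 0.441617.
d = −(3/4) ln(1 − 4p/3) = −0.75 ln(1 − 0.588823) = −0.75 ln(0.411177)
  = −0.75 × (-0.888732) = 0.666549 substitutions/site.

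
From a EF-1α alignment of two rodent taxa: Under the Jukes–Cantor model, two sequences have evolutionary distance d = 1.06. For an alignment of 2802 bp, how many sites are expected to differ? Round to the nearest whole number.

1590

Invert JC69: p = (3/4)(1 − e^(−4d/3)) = 0.75 × (1 − e^(-1.413333)) = 0.75 × (1 − 0.243331) = 0.567502.
Expected differing sites = pL ≈ 0.567502 × 2802 = 1590.140604 ≈ 1590.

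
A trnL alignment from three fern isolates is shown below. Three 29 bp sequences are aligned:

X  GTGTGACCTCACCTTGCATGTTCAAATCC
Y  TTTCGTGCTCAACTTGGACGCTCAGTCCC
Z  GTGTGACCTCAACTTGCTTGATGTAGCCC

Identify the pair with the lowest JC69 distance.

X and Z

X–Y: 12/29 differ, p = 0.414, d = 0.602.
X–Z: 7/29 differ, p = 0.241, d = 0.291.
Y–Z: 13/29 differ, p = 0.448, d = 0.683.
The smallest distance is between X and Z.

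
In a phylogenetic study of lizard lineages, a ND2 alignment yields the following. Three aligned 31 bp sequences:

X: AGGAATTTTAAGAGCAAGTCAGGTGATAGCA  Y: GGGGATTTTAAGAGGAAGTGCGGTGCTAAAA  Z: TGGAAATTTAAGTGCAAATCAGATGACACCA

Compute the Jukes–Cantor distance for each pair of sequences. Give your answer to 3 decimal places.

d(X,Y) = 0.316, d(X,Z) = 0.269, d(Y,Z) = 0.614

X–Y: 8/31 sites differ → p ≈ 0.258065, d = −0.75 ln(1 − 0.344087) = 0.316295 ≈ 0.316.
X–Z: 7/31 sites differ → p ≈ 0.225806, d = −0.75 ln(1 − 0.301075) = 0.268659 ≈ 0.269.
Y–Z: 13/31 sites differ → p ≈ 0.419355, d = −0.75 ln(1 − 0.55914) = 0.614271 ≈ 0.614.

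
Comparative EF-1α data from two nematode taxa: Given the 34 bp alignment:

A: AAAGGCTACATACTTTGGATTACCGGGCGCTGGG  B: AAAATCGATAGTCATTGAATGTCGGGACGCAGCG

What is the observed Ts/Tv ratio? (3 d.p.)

Transitions are A↔G and C↔T; transversions are all other mismatches.
Transitions: 4. Transversions: 10.
R = 4/10 = 0.400.

0.400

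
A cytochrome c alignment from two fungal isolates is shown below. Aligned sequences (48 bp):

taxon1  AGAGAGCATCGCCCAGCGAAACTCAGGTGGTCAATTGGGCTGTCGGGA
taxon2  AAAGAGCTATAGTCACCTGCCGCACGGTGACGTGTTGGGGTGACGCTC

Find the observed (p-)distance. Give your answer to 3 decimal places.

0.542

The sequences differ at 26 of 48 positions.
p = 26/48 = 0.541666… ≈ 0.542 (to 3 d.p.).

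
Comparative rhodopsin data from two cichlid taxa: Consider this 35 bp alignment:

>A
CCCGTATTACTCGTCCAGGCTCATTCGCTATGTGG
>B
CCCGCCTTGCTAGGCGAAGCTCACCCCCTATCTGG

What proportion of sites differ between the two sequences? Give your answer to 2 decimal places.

0.31

The sequences differ at 11 of 35 positions.
p = 11/35 = 0.314285… ≈ 0.31 (to 2 d.p.).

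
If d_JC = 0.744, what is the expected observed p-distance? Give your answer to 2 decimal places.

0.47

p = (3/4)(1 − e^(−4d/3)) = 0.75 × (1 − e^(-0.992)) = 0.75 × (1 − 0.370834) = 0.471875.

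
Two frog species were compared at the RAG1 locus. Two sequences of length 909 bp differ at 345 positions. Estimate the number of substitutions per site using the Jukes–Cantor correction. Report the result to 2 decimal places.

p = 345/909 ≈ 0.379538.
d = −(3/4) ln(1 − 4p/3) = −0.75 ln(1 − 0.506051) = −0.75 ln(0.493949)
  = −0.75 × (-0.705323) = 0.528992 substitutions/site.

0.53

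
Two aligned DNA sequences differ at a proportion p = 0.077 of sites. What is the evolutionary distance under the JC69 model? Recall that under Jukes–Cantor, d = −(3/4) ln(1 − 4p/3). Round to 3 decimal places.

d = −(3/4) ln(1 − 4p/3) = −0.75 ln(1 − 0.102667) = −0.75 ln(0.897333)
  = −0.75 × (-0.108328) = 0.081246 substitutions/site.

0.081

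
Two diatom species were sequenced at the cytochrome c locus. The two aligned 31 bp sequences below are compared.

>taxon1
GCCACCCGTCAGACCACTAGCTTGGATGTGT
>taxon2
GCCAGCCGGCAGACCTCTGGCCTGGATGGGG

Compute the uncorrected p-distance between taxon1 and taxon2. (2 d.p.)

0.23

The sequences differ at 7 of 31 positions (sites 5, 9, 16, 19, 22, 29, 31).
p = 7/31 = 0.225806… ≈ 0.23 (to 2 d.p.).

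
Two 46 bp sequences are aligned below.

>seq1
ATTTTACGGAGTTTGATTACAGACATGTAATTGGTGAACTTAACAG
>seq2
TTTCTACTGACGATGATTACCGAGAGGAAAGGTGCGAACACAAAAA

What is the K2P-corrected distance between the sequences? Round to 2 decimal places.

0.56

Of 46 sites, 4 differences are transitions and 14 are transversions, so P = 4/46 ≈ 0.086957 and Q = 14/46 ≈ 0.304348.
Under the Kimura two-parameter model, d = −½ ln(1 − 2P − Q) − ¼ ln(1 − 2Q).
1 − 2P − Q = 0.521738, giving −½ ln(0.521738) = 0.325295.
1 − 2Q = 0.391304, giving −¼ ln(0.391304) = 0.234568.
d = 0.325295 + 0.234568 = 0.559863.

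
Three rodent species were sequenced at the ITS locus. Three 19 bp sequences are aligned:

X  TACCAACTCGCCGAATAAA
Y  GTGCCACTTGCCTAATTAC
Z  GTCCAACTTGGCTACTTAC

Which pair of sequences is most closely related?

Y and Z

X–Y: 8/19 differ, p = 0.421, d = 0.618.
X–Z: 8/19 differ, p = 0.421, d = 0.618.
Y–Z: 4/19 differ, p = 0.211, d = 0.247.
The smallest distance is between Y and Z.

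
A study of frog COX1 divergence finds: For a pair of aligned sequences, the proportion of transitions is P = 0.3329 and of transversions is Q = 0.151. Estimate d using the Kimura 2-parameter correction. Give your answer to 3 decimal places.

Under the Kimura two-parameter model, d = −½ ln(1 − 2P − Q) − ¼ ln(1 − 2Q).
1 − 2P − Q = 0.1832, giving −½ ln(0.1832) = 0.848588.
1 − 2Q = 0.698, giving −¼ ln(0.698) = 0.089884.
d = 0.848588 + 0.089884 = 0.938472.

0.938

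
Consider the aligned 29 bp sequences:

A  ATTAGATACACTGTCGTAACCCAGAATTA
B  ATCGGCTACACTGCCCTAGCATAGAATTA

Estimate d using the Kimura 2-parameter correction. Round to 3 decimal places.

Of 29 sites, 5 differences are transitions and 3 are transversions, so P = 5/29 ≈ 0.172414 and Q = 3/29 ≈ 0.103448.
Under the Kimura two-parameter model, d = −½ ln(1 − 2P − Q) − ¼ ln(1 − 2Q).
1 − 2P − Q = 0.551724, giving −½ ln(0.551724) = 0.297354.
1 − 2Q = 0.793104, giving −¼ ln(0.793104) = 0.057950.
d = 0.297354 + 0.057950 = 0.355304.

0.355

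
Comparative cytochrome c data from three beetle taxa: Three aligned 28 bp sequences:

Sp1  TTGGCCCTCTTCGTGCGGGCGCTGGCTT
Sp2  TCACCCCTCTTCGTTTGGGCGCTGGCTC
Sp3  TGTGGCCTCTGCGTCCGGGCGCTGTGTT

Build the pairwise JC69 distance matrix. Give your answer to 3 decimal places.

Sp1–Sp2: 6/28 sites differ → p ≈ 0.214286, d = −0.75 ln(1 − 0.285715) = 0.252355 ≈ 0.252.
Sp1–Sp3: 7/28 sites differ → p = 0.25, d = −0.75 ln(1 − 0.333333) = 0.304098 ≈ 0.304.
Sp2–Sp3: 10/28 sites differ → p ≈ 0.357143, d = −0.75 ln(1 − 0.476191) = 0.484971 ≈ 0.485.

d(Sp1,Sp2) = 0.252, d(Sp1,Sp3) = 0.304, d(Sp2,Sp3) = 0.485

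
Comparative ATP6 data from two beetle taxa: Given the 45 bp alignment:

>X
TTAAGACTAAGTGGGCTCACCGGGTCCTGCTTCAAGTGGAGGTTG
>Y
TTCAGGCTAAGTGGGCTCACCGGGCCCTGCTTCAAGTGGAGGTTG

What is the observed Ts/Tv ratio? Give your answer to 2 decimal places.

2.00

Transitions are A↔G and C↔T; transversions are all other mismatches.
Transitions: 2. Transversions: 1.
R = 2/1 = 2.00.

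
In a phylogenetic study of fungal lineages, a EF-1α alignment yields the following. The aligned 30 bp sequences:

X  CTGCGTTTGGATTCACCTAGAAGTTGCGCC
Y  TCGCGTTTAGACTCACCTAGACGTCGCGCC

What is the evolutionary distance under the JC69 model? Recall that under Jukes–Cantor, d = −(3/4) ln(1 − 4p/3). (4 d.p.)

The sequences differ at 6 of 30 sites (1, 2, 9, 12, 22, 25), so p = 6/30 = 0.2.
d = −(3/4) ln(1 − 4p/3) = −0.75 ln(1 − 0.266667) = −0.75 ln(0.733333)
  = −0.75 × (-0.310155) = 0.232616 substitutions/site.

0.2326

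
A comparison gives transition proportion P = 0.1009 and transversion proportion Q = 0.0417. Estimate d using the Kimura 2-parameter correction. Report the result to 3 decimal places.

Under the Kimura two-parameter model, d = −½ ln(1 − 2P − Q) − ¼ ln(1 − 2Q).
1 − 2P − Q = 0.7565, giving −½ ln(0.7565) = 0.139526.
1 − 2Q = 0.9166, giving −¼ ln(0.9166) = 0.021771.
d = 0.139526 + 0.021771 = 0.161297.

0.161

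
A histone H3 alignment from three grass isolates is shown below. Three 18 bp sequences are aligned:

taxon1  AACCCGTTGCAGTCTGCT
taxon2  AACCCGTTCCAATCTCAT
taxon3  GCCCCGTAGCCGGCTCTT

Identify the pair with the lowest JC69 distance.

taxon1 and taxon2

taxon1–taxon2: 4/18 differ, p = 0.222, d = 0.264.
taxon1–taxon3: 7/18 differ, p = 0.389, d = 0.548.
taxon2–taxon3: 8/18 differ, p = 0.444, d = 0.673.
The smallest distance is between taxon1 and taxon2.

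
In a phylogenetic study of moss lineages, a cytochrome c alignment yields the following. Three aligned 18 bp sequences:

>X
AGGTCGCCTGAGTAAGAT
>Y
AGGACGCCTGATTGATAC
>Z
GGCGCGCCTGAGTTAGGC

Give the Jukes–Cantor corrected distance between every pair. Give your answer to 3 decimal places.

X–Y: 5/18 sites differ → p ≈ 0.277778, d = −0.75 ln(1 − 0.370371) = 0.346968 ≈ 0.347.
X–Z: 6/18 sites differ → p ≈ 0.333333, d = −0.75 ln(1 − 0.444444) = 0.440839 ≈ 0.441.
Y–Z: 7/18 sites differ → p ≈ 0.388889, d = −0.75 ln(1 − 0.518519) = 0.548166 ≈ 0.548.

d(X,Y) = 0.347, d(X,Z) = 0.441, d(Y,Z) = 0.548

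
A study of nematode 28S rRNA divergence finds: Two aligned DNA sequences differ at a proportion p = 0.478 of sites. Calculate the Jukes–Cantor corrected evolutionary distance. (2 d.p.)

d = −(3/4) ln(1 − 4p/3) = −0.75 ln(1 − 0.637333) = −0.75 ln(0.362667)
  = −0.75 × (-1.014270) = 0.760703 substitutions/site.

0.76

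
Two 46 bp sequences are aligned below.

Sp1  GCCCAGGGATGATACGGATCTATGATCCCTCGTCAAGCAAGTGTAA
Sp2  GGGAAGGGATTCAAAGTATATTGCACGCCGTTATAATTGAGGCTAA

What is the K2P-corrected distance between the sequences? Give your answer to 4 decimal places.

0.9350

Of 46 sites, 5 differences are transitions and 19 are transversions, so P = 5/46 ≈ 0.108696 and Q = 19/46 ≈ 0.413043.
Under the Kimura two-parameter model, d = −½ ln(1 − 2P − Q) − ¼ ln(1 − 2Q).
1 − 2P − Q = 0.369565, giving −½ ln(0.369565) = 0.497714.
1 − 2Q = 0.173914, giving −¼ ln(0.173914) = 0.437299.
d = 0.497714 + 0.437299 = 0.935013.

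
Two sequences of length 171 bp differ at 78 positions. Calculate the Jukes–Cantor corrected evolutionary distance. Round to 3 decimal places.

p = 78/171 ≈ 0.45614.
d = −(3/4) ln(1 − 4p/3) = −0.75 ln(1 − 0.608187) = −0.75 ln(0.391813)
  = −0.75 × (-0.936971) = 0.702728 substitutions/site.

0.703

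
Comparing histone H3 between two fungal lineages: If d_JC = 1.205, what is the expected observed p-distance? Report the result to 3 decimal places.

0.600

p = (3/4)(1 − e^(−4d/3)) = 0.75 × (1 − e^(-1.606667)) = 0.75 × (1 − 0.200555) = 0.599584.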